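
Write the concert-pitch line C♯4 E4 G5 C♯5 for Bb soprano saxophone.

D#4 F#4 A5 D#5

The Bb soprano saxophone sounds a major second below written, so the written part must be a major second above concert — transpose each note up.
C#4 gives D#4
E4 gives F#4
G5 gives A5
C#5 gives D#5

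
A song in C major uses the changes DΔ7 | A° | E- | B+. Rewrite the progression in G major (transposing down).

AΔ7 E° B- F#+

C major down to G major is a perfect fourth; each chord root moves by that interval while the quality stays the same.
DΔ7: root D down a perfect fourth → A, giving AΔ7.
A°: root A down a perfect fourth → E, giving E°.
E-: root E down a perfect fourth → B, giving B-.
B+: root B down a perfect fourth → F#, giving F#+.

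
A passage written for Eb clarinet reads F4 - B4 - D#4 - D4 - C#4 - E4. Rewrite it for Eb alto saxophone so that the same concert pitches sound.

First find concert pitch: the Eb clarinet sounds a minor third above written, so F4 B4 D#4 D4 C#4 E4 sounds Ab4 D5 F#4 F4 E4 G4.
Then write for Eb alto saxophone: it sounds a major sixth below written, so the part must be a major sixth above concert.
Ab4 → F5
D5 → B5
F#4 → D#5
F4 → D5
E4 → C#5
G4 → E5

F5 B5 D#5 D5 C#5 E5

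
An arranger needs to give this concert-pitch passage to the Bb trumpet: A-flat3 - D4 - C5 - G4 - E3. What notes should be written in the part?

Bb3 E4 D5 A4 F#3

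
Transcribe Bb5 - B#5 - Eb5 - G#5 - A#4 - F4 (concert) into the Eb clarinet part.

G5 G##5 C5 E#5 F##4 D4

The Eb clarinet sounds a minor third above written, so the written part must be a minor third below concert — transpose each note down.
Bb5 gives G5
B#5 gives G##5
Eb5 gives C5
G#5 gives E#5
A#4 gives F##4
F4 gives D4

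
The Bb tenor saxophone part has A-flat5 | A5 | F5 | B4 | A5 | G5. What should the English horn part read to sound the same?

First find concert pitch: the Bb tenor saxophone sounds a major ninth below written, so A-flat5 A5 F5 B4 A5 G5 sounds Gb4 G4 Eb4 A3 G4 F4.
Then write for English horn: it sounds a perfect fifth below written, so the part must be a perfect fifth above concert.
Gb4 → Db5
G4 → D5
Eb4 → Bb4
A3 → E4
G4 → D5
F4 → C5

Db5 D5 Bb4 E4 D5 C5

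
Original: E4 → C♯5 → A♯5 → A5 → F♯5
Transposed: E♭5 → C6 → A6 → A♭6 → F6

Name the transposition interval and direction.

up a diminished octave

Take the first pair: E4 → Eb5. E to E spans 8 letter names, so the interval is some kind of octave.
E4 to Eb5 is 11 semitones, which makes it a diminished octave; the second version is higher, so the direction is up.
Checking another pair — F#5 → F6 — gives the same interval.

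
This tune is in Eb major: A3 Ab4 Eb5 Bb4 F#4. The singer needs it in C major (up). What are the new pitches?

Eb major to C major up is a major sixth, so every note moves up by that interval.
A3 -> F#4
Ab4 -> F5
Eb5 -> C6
Bb4 -> G5
F#4 -> D#5

F#4 F5 C6 G5 D#5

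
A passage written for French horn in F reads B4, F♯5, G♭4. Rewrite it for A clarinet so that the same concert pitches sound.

G4 D5 Ebb4

First find concert pitch: the French horn in F sounds a perfect fifth below written, so B4 F♯5 G♭4 sounds E4 B4 Cb4.
Then write for A clarinet: it sounds a minor third below written, so the part must be a minor third above concert.
E4 → G4
B4 → D5
Cb4 → Ebb4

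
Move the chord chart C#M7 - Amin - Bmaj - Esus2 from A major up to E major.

G#M7 Emin F#maj Bsus2

A major up to E major is a perfect fifth; each chord root moves by that interval while the quality stays the same.
C#M7: root C# up a perfect fifth → G#, giving G#M7.
Amin: root A up a perfect fifth → E, giving Emin.
Bmaj: root B up a perfect fifth → F#, giving F#maj.
Esus2: root E up a perfect fifth → B, giving Bsus2.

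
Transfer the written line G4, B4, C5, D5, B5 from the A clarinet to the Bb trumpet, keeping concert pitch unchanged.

First find concert pitch: the A clarinet sounds a minor third below written, so G4 B4 C5 D5 B5 sounds E4 G#4 A4 B4 G#5.
Then write for Bb trumpet: it sounds a major second below written, so the part must be a major second above concert.
E4 → F#4
G#4 → A#4
A4 → B4
B4 → C#5
G#5 → A#5

F#4 A#4 B4 C#5 A#5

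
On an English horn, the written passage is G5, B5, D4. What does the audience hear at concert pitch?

C5 E5 G3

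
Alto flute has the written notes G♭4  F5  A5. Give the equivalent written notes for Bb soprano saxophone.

Eb4 D5 F#5

First find concert pitch: the alto flute sounds a perfect fourth below written, so G♭4 F5 A5 sounds Db4 C5 E5.
Then write for Bb soprano saxophone: it sounds a major second below written, so the part must be a major second above concert.
Db4 → Eb4
C5 → D5
E5 → F#5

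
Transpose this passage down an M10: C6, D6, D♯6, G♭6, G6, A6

C6 down a major tenth is Ab4.
D6 down a major tenth is Bb4.
D#6 down a major tenth is B4.
Gb6 down a major tenth is Ebb5.
A major tenth down from G6 gives Eb5.
A major tenth down from A6 gives F5.

Ab4 Bb4 B4 Ebb5 Eb5 F5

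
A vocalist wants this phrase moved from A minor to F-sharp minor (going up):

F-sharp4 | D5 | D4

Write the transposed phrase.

D#5 B5 B4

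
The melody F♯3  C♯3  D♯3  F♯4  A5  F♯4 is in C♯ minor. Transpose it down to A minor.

D3 A2 B2 D4 F5 D4

C♯ minor to A minor down is a major third, so every note moves down by that interval.
F#3 -> D3
C#3 -> A2
D#3 -> B2
F#4 -> D4
A5 -> F5
F#4 -> D4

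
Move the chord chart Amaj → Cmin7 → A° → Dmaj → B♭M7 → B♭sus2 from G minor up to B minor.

C#maj Emin7 C#° F#maj DM7 Dsus2

G minor up to B minor is a major third; each chord root moves by that interval while the quality stays the same.
Amaj: root A up a major third → C#, giving C#maj.
Cmin7: root C up a major third → E, giving Emin7.
A°: root A up a major third → C#, giving C#°.
Dmaj: root D up a major third → F#, giving F#maj.
B♭M7: root B♭ up a major third → D, giving DM7.
B♭sus2: root B♭ up a major third → D, giving Dsus2.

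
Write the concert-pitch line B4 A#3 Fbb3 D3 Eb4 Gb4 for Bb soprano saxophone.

C#5 B#3 Gbb3 E3 F4 Ab4

Written C4 sounds as Bb3 on the Bb soprano saxophone, so concert pitches are written a major second up.
B4 → C#5
A#3 → B#3
Fbb3 → Gbb3
D3 → E3
Eb4 → F4
Gb4 → Ab4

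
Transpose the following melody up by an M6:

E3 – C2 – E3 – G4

C#4 A2 C#4 E5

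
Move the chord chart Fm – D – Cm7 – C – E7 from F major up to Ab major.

Abm F Ebm7 Eb G7

F major up to Ab major is a minor third; each chord root moves by that interval while the quality stays the same.
Fm: root F up a minor third → Ab, giving Abm.
D: root D up a minor third → F, giving F.
Cm7: root C up a minor third → Eb, giving Ebm7.
C: root C up a minor third → Eb, giving Eb.
E7: root E up a minor third → G, giving G7.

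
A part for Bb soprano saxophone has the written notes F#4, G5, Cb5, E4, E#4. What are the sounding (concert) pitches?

E4 F5 Bbb4 D4 D#4

Written C4 on the Bb soprano saxophone sounds as Bb3, a major second lower; apply that shift to every note.
F#4 to E4
G5 to F5
Cb5 to Bbb4
E4 to D4
E#4 to D#4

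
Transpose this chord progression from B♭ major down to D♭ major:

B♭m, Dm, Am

B♭ major down to D♭ major is a major sixth; each chord root moves by that interval while the quality stays the same.
B♭m: root B♭ down a major sixth → Db, giving Dbm.
Dm: root D down a major sixth → F, giving Fm.
Am: root A down a major sixth → C, giving Cm.

Dbm Fm Cm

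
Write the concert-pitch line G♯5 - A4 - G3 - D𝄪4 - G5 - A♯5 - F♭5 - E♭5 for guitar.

G#6 A5 G4 D##5 G6 A#6 Fb6 Eb6

Written C4 sounds as C3 on the guitar, so concert pitches are written a perfect octave up.
G#5 to G#6
A4 to A5
G3 to G4
D##4 to D##5
G5 to G6
A#5 to A#6
Fb5 to Fb6
Eb5 to Eb6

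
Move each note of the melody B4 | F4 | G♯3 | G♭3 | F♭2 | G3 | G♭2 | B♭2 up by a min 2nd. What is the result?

A minor second up from B4 gives C5.
F4 up a minor second is Gb4.
G#3 up a minor second is A3.
Gb3 up a minor second is Abb3.
A minor second up from Fb2 gives Gbb2.
A minor second up from G3 gives Ab3.
A minor second up from Gb2 gives Abb2.
A minor second up from Bb2 gives Cb3.

C5 Gb4 A3 Abb3 Gbb2 Ab3 Abb2 Cb3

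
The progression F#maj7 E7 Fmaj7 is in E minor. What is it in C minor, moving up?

E minor up to C minor is a minor sixth; each chord root moves by that interval while the quality stays the same.
F#maj7: root F# up a minor sixth → D, giving Dmaj7.
E7: root E up a minor sixth → C, giving C7.
Fmaj7: root F up a minor sixth → Db, giving Dbmaj7.

Dmaj7 C7 Dbmaj7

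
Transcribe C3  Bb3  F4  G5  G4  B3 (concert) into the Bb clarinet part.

D3 C4 G4 A5 A4 C#4

Written C4 sounds as Bb3 on the Bb clarinet, so concert pitches are written a major second up.
C3 to D3
Bb3 to C4
F4 to G4
G5 to A5
G4 to A4
B3 to C#4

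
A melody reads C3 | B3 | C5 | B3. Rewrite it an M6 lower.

C3 -> Eb2
B3 -> D3
C5 -> Eb4
B3 -> D3

Eb2 D3 Eb4 D3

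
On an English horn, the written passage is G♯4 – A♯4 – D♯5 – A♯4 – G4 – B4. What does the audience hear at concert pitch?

C#4 D#4 G#4 D#4 C4 E4

The English horn sounds a perfect fifth below written, so transpose each written note down a perfect fifth.
G#4 to C#4
A#4 to D#4
D#5 to G#4
A#4 to D#4
G4 to C4
B4 to E4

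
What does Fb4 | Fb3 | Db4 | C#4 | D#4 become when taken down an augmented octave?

Fb4 down an augmented octave is Fbb3.
Fb3 down an augmented octave is Fbb2.
Db4: an octave down reaches D, and 13 semitones makes it Dbb3.
C#4: an octave down reaches C, and 13 semitones makes it C3.
An augmented octave down from D#4 gives D3.

Fbb3 Fbb2 Dbb3 C3 D3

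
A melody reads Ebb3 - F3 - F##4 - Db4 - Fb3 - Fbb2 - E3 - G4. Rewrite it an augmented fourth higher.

Ab3 B3 B##4 G4 Bb3 Bbb2 A#3 C#5

Ebb3 becomes Ab3
F3 becomes B3
F##4 becomes B##4
Db4 becomes G4
Fb3 becomes Bb3
Fbb2 becomes Bbb2
E3 becomes A#3
G4 becomes C#5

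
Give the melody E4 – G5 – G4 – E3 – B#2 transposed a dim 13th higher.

Cb6 Ebb7 Ebb6 Cb5 G4

E4: a thirteenth up reaches C, and 19 semitones makes it Cb6.
G5: a thirteenth up reaches E, and 19 semitones makes it Ebb7.
G4: a thirteenth up reaches E, and 19 semitones makes it Ebb6.
E3: a thirteenth up reaches C, and 19 semitones makes it Cb5.
B#2 up a diminished thirteenth is G4.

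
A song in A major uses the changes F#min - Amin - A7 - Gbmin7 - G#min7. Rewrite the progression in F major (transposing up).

Dmin Fmin F7 Ebbmin7 Emin7

A major up to F major is a minor sixth; each chord root moves by that interval while the quality stays the same.
F#min: root F# up a minor sixth → D, giving Dmin.
Amin: root A up a minor sixth → F, giving Fmin.
A7: root A up a minor sixth → F, giving F7.
Gbmin7: root Gb up a minor sixth → Ebb, giving Ebbmin7.
G#min7: root G# up a minor sixth → E, giving Emin7.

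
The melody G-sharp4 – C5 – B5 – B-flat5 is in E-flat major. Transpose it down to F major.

E-flat major to F major down is a minor seventh, so every note moves down by that interval.
G#4 gives A#3
C5 gives D4
B5 gives C#5
Bb5 gives C5

A#3 D4 C#5 C5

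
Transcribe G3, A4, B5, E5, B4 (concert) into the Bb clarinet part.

The Bb clarinet sounds a major second below written, so the written part must be a major second above concert — transpose each note up.
G3 → A3
A4 → B4
B5 → C#6
E5 → F#5
B4 → C#5

A3 B4 C#6 F#5 C#5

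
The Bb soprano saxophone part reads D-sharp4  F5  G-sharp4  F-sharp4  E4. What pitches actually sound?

C#4 Eb5 F#4 E4 D4

The Bb soprano saxophone sounds a major second below written, so transpose each written note down a major second.
D#4 → C#4
F5 → Eb5
G#4 → F#4
F#4 → E4
E4 → D4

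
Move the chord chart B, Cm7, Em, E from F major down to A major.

D# Em7 G#m G#

F major down to A major is a minor sixth; each chord root moves by that interval while the quality stays the same.
B: root B down a minor sixth → D#, giving D#.
Cm7: root C down a minor sixth → E, giving Em7.
Em: root E down a minor sixth → G#, giving G#m.
E: root E down a minor sixth → G#, giving G#.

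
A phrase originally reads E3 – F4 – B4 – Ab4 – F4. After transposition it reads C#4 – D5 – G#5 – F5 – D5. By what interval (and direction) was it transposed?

From E3 to C#4 is 6 letter names — a sixth of some quality.
E3 to C#4 is 9 semitones, which makes it a major sixth; the second version is higher, so the direction is up.
Checking another pair — F4 → D5 — gives the same interval.

up a major sixth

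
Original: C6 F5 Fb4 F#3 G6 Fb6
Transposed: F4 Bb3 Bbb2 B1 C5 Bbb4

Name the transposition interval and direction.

down a perfect twelfth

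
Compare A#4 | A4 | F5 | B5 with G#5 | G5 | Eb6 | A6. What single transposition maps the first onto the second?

up a minor seventh

From A#4 to G#5 is 7 letter names — a seventh of some quality.
A#4 to G#5 is 10 semitones, which makes it a minor seventh; the second version is higher, so the direction is up.
Checking another pair — B5 → A6 — gives the same interval.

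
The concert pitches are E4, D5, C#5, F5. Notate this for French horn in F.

B4 A5 G#5 C6

Written C4 sounds as F3 on the French horn in F, so concert pitches are written a perfect fifth up.
E4 gives B4
D5 gives A5
C#5 gives G#5
F5 gives C6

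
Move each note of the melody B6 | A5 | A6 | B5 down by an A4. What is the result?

F6 Eb5 Eb6 F5

B6: a fourth down reaches F, and 6 semitones makes it F6.
An augmented fourth down from A5 gives Eb5.
An augmented fourth down from A6 gives Eb6.
An augmented fourth down from B5 gives F5.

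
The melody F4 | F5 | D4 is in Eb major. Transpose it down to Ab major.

Eb major to Ab major down is a perfect fifth, so every note moves down by that interval.
F4 to Bb3
F5 to Bb4
D4 to G3

Bb3 Bb4 G3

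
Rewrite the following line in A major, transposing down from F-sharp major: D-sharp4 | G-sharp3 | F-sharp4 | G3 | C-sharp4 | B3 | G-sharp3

F#3 B2 A3 Bb2 E3 D3 B2

From F-sharp down to A is a major sixth; apply that to each pitch.
D#4 → F#3
G#3 → B2
F#4 → A3
G3 → Bb2
C#4 → E3
B3 → D3
G#3 → B2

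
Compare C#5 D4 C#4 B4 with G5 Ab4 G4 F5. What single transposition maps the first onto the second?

From C#5 to G5 is 5 letter names — a fifth of some quality.
C#5 to G5 is 6 semitones, which makes it a diminished fifth; the second version is higher, so the direction is up.
Checking another pair — B4 → F5 — gives the same interval.

up a diminished fifth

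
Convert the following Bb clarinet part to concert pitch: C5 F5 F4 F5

Bb4 Eb5 Eb4 Eb5

The Bb clarinet sounds a major second below written, so transpose each written note down a major second.
C5 to Bb4
F5 to Eb5
F4 to Eb4
F5 to Eb5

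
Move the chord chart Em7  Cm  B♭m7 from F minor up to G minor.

F minor up to G minor is a major second; each chord root moves by that interval while the quality stays the same.
Em7: root E up a major second → F#, giving F#m7.
Cm: root C up a major second → D, giving Dm.
B♭m7: root B♭ up a major second → C, giving Cm7.

F#m7 Dm Cm7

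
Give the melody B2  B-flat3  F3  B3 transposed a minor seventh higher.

A3 Ab4 Eb4 A4

A minor seventh up from B2 gives A3.
A minor seventh up from Bb3 gives Ab4.
F3 up a minor seventh is Eb4.
B3 up a minor seventh is A4.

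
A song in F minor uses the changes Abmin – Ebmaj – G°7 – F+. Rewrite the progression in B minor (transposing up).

Dmin Amaj C#°7 B+

F minor up to B minor is an augmented fourth; each chord root moves by that interval while the quality stays the same.
Abmin: root Ab up an augmented fourth → D, giving Dmin.
Ebmaj: root Eb up an augmented fourth → A, giving Amaj.
G°7: root G up an augmented fourth → C#, giving C#°7.
F+: root F up an augmented fourth → B, giving B+.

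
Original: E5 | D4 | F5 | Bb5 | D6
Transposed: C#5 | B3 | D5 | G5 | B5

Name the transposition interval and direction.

down a minor third

Take the first pair: E5 → C#5. E to C spans 3 letter names, so the interval is some kind of third.
C#5 to E5 is 3 semitones, which makes it a minor third; the second version is lower, so the direction is down.
Checking another pair — D6 → B5 — gives the same interval.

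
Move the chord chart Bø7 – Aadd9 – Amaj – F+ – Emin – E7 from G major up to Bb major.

Dø7 Cadd9 Cmaj Ab+ Gmin G7

G major up to Bb major is a minor third; each chord root moves by that interval while the quality stays the same.
Bø7: root B up a minor third → D, giving Dø7.
Aadd9: root A up a minor third → C, giving Cadd9.
Amaj: root A up a minor third → C, giving Cmaj.
F+: root F up a minor third → Ab, giving Ab+.
Emin: root E up a minor third → G, giving Gmin.
E7: root E up a minor third → G, giving G7.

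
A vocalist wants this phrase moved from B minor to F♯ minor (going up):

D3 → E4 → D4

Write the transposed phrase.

A3 B4 A4

From B up to F♯ is a perfect fifth; apply that to each pitch.
D3 gives A3
E4 gives B4
D4 gives A4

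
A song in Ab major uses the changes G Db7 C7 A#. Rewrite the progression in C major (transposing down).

B F7 E7 C##

Ab major down to C major is a minor sixth; each chord root moves by that interval while the quality stays the same.
G: root G down a minor sixth → B, giving B.
Db7: root Db down a minor sixth → F, giving F7.
C7: root C down a minor sixth → E, giving E7.
A#: root A# down a minor sixth → C##, giving C##.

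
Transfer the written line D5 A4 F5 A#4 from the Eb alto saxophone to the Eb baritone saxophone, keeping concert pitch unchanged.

First find concert pitch: the Eb alto saxophone sounds a major sixth below written, so D5 A4 F5 A#4 sounds F4 C4 Ab4 C#4.
Then write for Eb baritone saxophone: it sounds a major thirteenth below written, so the part must be a major thirteenth above concert.
F4 → D6
C4 → A5
Ab4 → F6
C#4 → A#5

D6 A5 F6 A#5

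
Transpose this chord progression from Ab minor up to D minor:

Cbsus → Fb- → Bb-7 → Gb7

Fsus Bb- E-7 C7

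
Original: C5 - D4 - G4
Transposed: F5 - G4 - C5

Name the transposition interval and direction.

up a perfect fourth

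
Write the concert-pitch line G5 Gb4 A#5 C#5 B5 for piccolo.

G4 Gb3 A#4 C#4 B4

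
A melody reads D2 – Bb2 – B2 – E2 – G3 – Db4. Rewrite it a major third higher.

A major third up from D2 gives F#2.
Bb2 up a major third is D3.
B2: a third up reaches D, and 4 semitones makes it D#3.
E2 up a major third is G#2.
G3 up a major third is B3.
Db4: a third up reaches F, and 4 semitones makes it F4.

F#2 D3 D#3 G#2 B3 F4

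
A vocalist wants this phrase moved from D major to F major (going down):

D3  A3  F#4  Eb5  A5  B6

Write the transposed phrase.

F2 C3 A3 Gb4 C5 D6

D major to F major down is a major sixth, so every note moves down by that interval.
D3 to F2
A3 to C3
F#4 to A3
Eb5 to Gb4
A5 to C5
B6 to D6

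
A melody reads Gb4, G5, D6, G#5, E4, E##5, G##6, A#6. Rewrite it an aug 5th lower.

An augmented fifth down from Gb4 gives Cbb4.
G5: a fifth down reaches C, and 8 semitones makes it Cb5.
D6: a fifth down reaches G, and 8 semitones makes it Gb5.
G#5: a fifth down reaches C, and 8 semitones makes it C5.
An augmented fifth down from E4 gives Ab3.
E##5 down an augmented fifth is A#4.
G##6: a fifth down reaches C, and 8 semitones makes it C#6.
An augmented fifth down from A#6 gives D6.

Cbb4 Cb5 Gb5 C5 Ab3 A#4 C#6 D6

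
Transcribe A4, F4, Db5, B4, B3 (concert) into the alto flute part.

Written C4 sounds as G3 on the alto flute, so concert pitches are written a perfect fourth up.
A4 becomes D5
F4 becomes Bb4
Db5 becomes Gb5
B4 becomes E5
B3 becomes E4

D5 Bb4 Gb5 E5 E4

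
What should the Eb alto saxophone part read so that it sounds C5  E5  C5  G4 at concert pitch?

A5 C#6 A5 E5

The Eb alto saxophone sounds a major sixth below written, so the written part must be a major sixth above concert — transpose each note up.
C5 -> A5
E5 -> C#6
C5 -> A5
G4 -> E5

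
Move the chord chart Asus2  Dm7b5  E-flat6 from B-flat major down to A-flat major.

B-flat major down to A-flat major is a major second; each chord root moves by that interval while the quality stays the same.
Asus2: root A down a major second → G, giving Gsus2.
Dm7b5: root D down a major second → C, giving Cm7b5.
E-flat6: root E-flat down a major second → Db, giving Db6.

Gsus2 Cm7b5 Db6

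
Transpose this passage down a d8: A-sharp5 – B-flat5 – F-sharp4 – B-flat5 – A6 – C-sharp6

A##4 B4 F##3 B4 A#5 C##5

A#5: an octave down reaches A, and 11 semitones makes it A##4.
A diminished octave down from Bb5 gives B4.
F#4: an octave down reaches F, and 11 semitones makes it F##3.
Bb5 down a diminished octave is B4.
A6: an octave down reaches A, and 11 semitones makes it A#5.
A diminished octave down from C#6 gives C##5.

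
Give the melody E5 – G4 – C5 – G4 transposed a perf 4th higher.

A5 C5 F5 C5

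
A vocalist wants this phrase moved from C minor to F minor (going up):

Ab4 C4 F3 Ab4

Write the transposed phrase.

C minor to F minor up is a perfect fourth, so every note moves up by that interval.
Ab4 to Db5
C4 to F4
F3 to Bb3
Ab4 to Db5

Db5 F4 Bb3 Db5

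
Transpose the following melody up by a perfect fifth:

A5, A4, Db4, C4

E6 E5 Ab4 G4

A perfect fifth up from A5 gives E6.
A4 up a perfect fifth is E5.
Db4: a fifth up reaches A, and 7 semitones makes it Ab4.
C4: a fifth up reaches G, and 7 semitones makes it G4.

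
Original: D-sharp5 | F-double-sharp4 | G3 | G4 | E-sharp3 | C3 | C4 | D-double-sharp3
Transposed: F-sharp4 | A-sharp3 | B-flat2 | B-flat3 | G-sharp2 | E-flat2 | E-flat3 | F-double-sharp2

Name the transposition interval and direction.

down a major sixth

Take the first pair: D#5 → F#4. D to F spans 6 letter names, so the interval is some kind of sixth.
F#4 to D#5 is 9 semitones, which makes it a major sixth; the second version is lower, so the direction is down.
Checking another pair — D##3 → F##2 — gives the same interval.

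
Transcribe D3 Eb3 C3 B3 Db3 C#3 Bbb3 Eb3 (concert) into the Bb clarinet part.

E3 F3 D3 C#4 Eb3 D#3 Cb4 F3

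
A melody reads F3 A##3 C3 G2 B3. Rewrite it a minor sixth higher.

Db4 F##4 Ab3 Eb3 G4

F3: a sixth up reaches D, and 8 semitones makes it Db4.
A##3 up a minor sixth is F##4.
A minor sixth up from C3 gives Ab3.
G2 up a minor sixth is Eb3.
B3 up a minor sixth is G4.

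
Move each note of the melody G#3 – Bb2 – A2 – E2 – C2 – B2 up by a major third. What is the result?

B#3 D3 C#3 G#2 E2 D#3

G#3 up a major third is B#3.
A major third up from Bb2 gives D3.
A2 up a major third is C#3.
A major third up from E2 gives G#2.
C2 up a major third is E2.
A major third up from B2 gives D#3.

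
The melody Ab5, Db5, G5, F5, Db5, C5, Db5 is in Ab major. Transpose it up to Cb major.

Cb6 Fb5 Bb5 Ab5 Fb5 Eb5 Fb5

From Ab up to Cb is a minor third; apply that to each pitch.
Ab5 gives Cb6
Db5 gives Fb5
G5 gives Bb5
F5 gives Ab5
Db5 gives Fb5
C5 gives Eb5
Db5 gives Fb5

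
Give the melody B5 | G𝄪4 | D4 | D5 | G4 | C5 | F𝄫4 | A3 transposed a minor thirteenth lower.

D#4 B##2 F#2 F#3 B2 E3 Abb2 C#2

B5 down a minor thirteenth is D#4.
G##4: a thirteenth down reaches B, and 20 semitones makes it B##2.
D4 down a minor thirteenth is F#2.
D5 down a minor thirteenth is F#3.
G4 down a minor thirteenth is B2.
A minor thirteenth down from C5 gives E3.
A minor thirteenth down from Fbb4 gives Abb2.
A3 down a minor thirteenth is C#2.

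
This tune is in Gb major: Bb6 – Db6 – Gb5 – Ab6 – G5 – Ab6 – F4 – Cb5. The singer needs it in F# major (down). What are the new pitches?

A#6 C#6 F#5 G#6 F##5 G#6 E#4 B4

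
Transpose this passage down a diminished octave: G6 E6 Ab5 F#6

G6 -> G#5
E6 -> E#5
Ab5 -> A4
F#6 -> F##5

G#5 E#5 A4 F##5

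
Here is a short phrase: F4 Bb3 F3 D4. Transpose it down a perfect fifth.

Bb3 Eb3 Bb2 G3

F4 down a perfect fifth is Bb3.
A perfect fifth down from Bb3 gives Eb3.
F3: a fifth down reaches B, and 7 semitones makes it Bb2.
D4 down a perfect fifth is G3.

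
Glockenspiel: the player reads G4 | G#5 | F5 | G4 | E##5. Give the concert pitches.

G6 G#7 F7 G6 E##7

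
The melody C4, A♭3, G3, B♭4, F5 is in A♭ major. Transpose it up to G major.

From A♭ up to G is a major seventh; apply that to each pitch.
C4 → B4
Ab3 → G4
G3 → F#4
Bb4 → A5
F5 → E6

B4 G4 F#4 A5 E6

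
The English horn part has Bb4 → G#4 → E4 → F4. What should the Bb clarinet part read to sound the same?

F4 D#4 B3 C4

First find concert pitch: the English horn sounds a perfect fifth below written, so Bb4 G#4 E4 F4 sounds Eb4 C#4 A3 Bb3.
Then write for Bb clarinet: it sounds a major second below written, so the part must be a major second above concert.
Eb4 → F4
C#4 → D#4
A3 → B3
Bb3 → C4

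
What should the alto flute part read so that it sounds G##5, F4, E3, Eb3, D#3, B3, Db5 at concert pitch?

The alto flute sounds a perfect fourth below written, so the written part must be a perfect fourth above concert — transpose each note up.
G##5 → C##6
F4 → Bb4
E3 → A3
Eb3 → Ab3
D#3 → G#3
B3 → E4
Db5 → Gb5

C##6 Bb4 A3 Ab3 G#3 E4 Gb5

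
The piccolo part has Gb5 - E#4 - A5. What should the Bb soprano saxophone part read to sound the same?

Ab6 F##5 B6

First find concert pitch: the piccolo sounds a perfect octave above written, so Gb5 E#4 A5 sounds Gb6 E#5 A6.
Then write for Bb soprano saxophone: it sounds a major second below written, so the part must be a major second above concert.
Gb6 → Ab6
E#5 → F##5
A6 → B6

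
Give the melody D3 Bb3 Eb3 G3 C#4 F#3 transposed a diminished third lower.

D3 -> B#2
Bb3 -> G#3
Eb3 -> C#3
G3 -> E#3
C#4 -> A##3
F#3 -> D##3

B#2 G#3 C#3 E#3 A##3 D##3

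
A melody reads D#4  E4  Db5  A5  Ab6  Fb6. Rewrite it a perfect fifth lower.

G#3 A3 Gb4 D5 Db6 Bbb5

D#4 becomes G#3
E4 becomes A3
Db5 becomes Gb4
A5 becomes D5
Ab6 becomes Db6
Fb6 becomes Bbb5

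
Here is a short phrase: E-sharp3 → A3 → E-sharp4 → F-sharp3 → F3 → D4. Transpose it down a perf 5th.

A#2 D3 A#3 B2 Bb2 G3

A perfect fifth down from E#3 gives A#2.
A perfect fifth down from A3 gives D3.
E#4 down a perfect fifth is A#3.
F#3 down a perfect fifth is B2.
F3 down a perfect fifth is Bb2.
D4 down a perfect fifth is G3.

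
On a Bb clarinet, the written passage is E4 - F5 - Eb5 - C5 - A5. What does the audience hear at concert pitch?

D4 Eb5 Db5 Bb4 G5

The Bb clarinet sounds a major second below written, so transpose each written note down a major second.
E4 → D4
F5 → Eb5
Eb5 → Db5
C5 → Bb4
A5 → G5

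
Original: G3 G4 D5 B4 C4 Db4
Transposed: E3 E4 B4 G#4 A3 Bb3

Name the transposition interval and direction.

down a minor third

From G3 to E3 is 3 letter names — a third of some quality.
E3 to G3 is 3 semitones, which makes it a minor third; the second version is lower, so the direction is down.
Checking another pair — Db4 → Bb3 — gives the same interval.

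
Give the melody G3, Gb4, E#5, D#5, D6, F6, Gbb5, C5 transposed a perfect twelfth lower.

C2 Cb3 A#3 G#3 G4 Bb4 Cbb4 F3

G3 to C2
Gb4 to Cb3
E#5 to A#3
D#5 to G#3
D6 to G4
F6 to Bb4
Gbb5 to Cbb4
C5 to F3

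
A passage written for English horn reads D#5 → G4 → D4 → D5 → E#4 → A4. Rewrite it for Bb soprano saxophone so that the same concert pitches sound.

A#4 D4 A3 A4 B#3 E4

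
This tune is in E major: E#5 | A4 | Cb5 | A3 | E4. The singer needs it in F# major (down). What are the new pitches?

F##4 B3 Db4 B2 F#3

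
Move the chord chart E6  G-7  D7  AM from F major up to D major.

F major up to D major is a major sixth; each chord root moves by that interval while the quality stays the same.
E6: root E up a major sixth → C#, giving C#6.
G-7: root G up a major sixth → E, giving E-7.
D7: root D up a major sixth → B, giving B7.
AM: root A up a major sixth → F#, giving F#M.

C#6 E-7 B7 F#M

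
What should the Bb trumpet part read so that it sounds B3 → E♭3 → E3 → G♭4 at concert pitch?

Written C4 sounds as Bb3 on the Bb trumpet, so concert pitches are written a major second up.
B3 becomes C#4
Eb3 becomes F3
E3 becomes F#3
Gb4 becomes Ab4

C#4 F3 F#3 Ab4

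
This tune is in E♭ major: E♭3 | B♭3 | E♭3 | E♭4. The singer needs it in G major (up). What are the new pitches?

G3 D4 G3 G4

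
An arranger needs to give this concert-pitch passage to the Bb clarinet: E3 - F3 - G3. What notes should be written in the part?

F#3 G3 A3

Written C4 sounds as Bb3 on the Bb clarinet, so concert pitches are written a major second up.
E3 to F#3
F3 to G3
G3 to A3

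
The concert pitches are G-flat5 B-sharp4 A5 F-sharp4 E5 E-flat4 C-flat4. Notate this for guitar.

Gb6 B#5 A6 F#5 E6 Eb5 Cb5

The guitar sounds a perfect octave below written, so the written part must be a perfect octave above concert — transpose each note up.
Gb5 to Gb6
B#4 to B#5
A5 to A6
F#4 to F#5
E5 to E6
Eb4 to Eb5
Cb4 to Cb5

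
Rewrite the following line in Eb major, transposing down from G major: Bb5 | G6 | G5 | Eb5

Gb5 Eb6 Eb5 Cb5

From G down to Eb is a major third; apply that to each pitch.
Bb5 becomes Gb5
G6 becomes Eb6
G5 becomes Eb5
Eb5 becomes Cb5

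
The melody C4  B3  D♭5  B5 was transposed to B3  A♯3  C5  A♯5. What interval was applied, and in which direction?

down a minor second

Take the first pair: C4 → B3. C to B spans 2 letter names, so the interval is some kind of second.
B3 to C4 is 1 semitone, which makes it a minor second; the second version is lower, so the direction is down.
Checking another pair — B5 → A#5 — gives the same interval.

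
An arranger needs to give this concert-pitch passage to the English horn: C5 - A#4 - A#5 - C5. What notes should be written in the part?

The English horn sounds a perfect fifth below written, so the written part must be a perfect fifth above concert — transpose each note up.
C5 -> G5
A#4 -> E#5
A#5 -> E#6
C5 -> G5

G5 E#5 E#6 G5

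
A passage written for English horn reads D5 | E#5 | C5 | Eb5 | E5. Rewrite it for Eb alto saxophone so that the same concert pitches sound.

E5 F##5 D5 F5 F#5

First find concert pitch: the English horn sounds a perfect fifth below written, so D5 E#5 C5 Eb5 E5 sounds G4 A#4 F4 Ab4 A4.
Then write for Eb alto saxophone: it sounds a major sixth below written, so the part must be a major sixth above concert.
G4 → E5
A#4 → F##5
F4 → D5
Ab4 → F5
A4 → F#5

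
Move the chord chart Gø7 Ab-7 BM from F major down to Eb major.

F major down to Eb major is a major second; each chord root moves by that interval while the quality stays the same.
Gø7: root G down a major second → F, giving Fø7.
Ab-7: root Ab down a major second → Gb, giving Gb-7.
BM: root B down a major second → A, giving AM.

Fø7 Gb-7 AM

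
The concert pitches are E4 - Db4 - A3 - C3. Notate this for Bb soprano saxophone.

F#4 Eb4 B3 D3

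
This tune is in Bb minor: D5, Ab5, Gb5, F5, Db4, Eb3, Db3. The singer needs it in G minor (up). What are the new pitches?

B5 F6 Eb6 D6 Bb4 C4 Bb3

Bb minor to G minor up is a major sixth, so every note moves up by that interval.
D5 gives B5
Ab5 gives F6
Gb5 gives Eb6
F5 gives D6
Db4 gives Bb4
Eb3 gives C4
Db3 gives Bb3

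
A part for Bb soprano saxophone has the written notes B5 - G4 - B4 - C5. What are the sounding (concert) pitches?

Written C4 on the Bb soprano saxophone sounds as Bb3, a major second lower; apply that shift to every note.
B5 to A5
G4 to F4
B4 to A4
C5 to Bb4

A5 F4 A4 Bb4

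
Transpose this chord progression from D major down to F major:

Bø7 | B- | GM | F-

Dø7 D- BbM Ab-

D major down to F major is a major sixth; each chord root moves by that interval while the quality stays the same.
Bø7: root B down a major sixth → D, giving Dø7.
B-: root B down a major sixth → D, giving D-.
GM: root G down a major sixth → Bb, giving BbM.
F-: root F down a major sixth → Ab, giving Ab-.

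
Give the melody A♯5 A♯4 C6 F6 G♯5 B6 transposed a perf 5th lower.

D#5 D#4 F5 Bb5 C#5 E6

A#5 → D#5
A#4 → D#4
C6 → F5
F6 → Bb5
G#5 → C#5
B6 → E6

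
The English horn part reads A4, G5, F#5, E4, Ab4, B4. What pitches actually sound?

D4 C5 B4 A3 Db4 E4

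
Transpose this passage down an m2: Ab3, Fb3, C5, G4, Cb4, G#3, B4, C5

G3 Eb3 B4 F#4 Bb3 F##3 A#4 B4

Ab3 down a minor second is G3.
A minor second down from Fb3 gives Eb3.
A minor second down from C5 gives B4.
A minor second down from G4 gives F#4.
Cb4 down a minor second is Bb3.
G#3: a second down reaches F, and 1 semitone makes it F##3.
B4: a second down reaches A, and 1 semitone makes it A#4.
C5 down a minor second is B4.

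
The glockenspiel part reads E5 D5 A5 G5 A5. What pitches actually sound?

Written C4 on the glockenspiel sounds as C6, a perfect fifteenth higher; apply that shift to every note.
E5 → E7
D5 → D7
A5 → A7
G5 → G7
A5 → A7

E7 D7 A7 G7 A7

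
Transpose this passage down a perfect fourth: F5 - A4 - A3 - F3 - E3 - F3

A perfect fourth down from F5 gives C5.
A4 down a perfect fourth is E4.
A3 down a perfect fourth is E3.
F3 down a perfect fourth is C3.
A perfect fourth down from E3 gives B2.
A perfect fourth down from F3 gives C3.

C5 E4 E3 C3 B2 C3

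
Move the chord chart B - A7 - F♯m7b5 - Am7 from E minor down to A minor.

E minor down to A minor is a perfect fifth; each chord root moves by that interval while the quality stays the same.
B: root B down a perfect fifth → E, giving E.
A7: root A down a perfect fifth → D, giving D7.
F♯m7b5: root F♯ down a perfect fifth → B, giving Bm7b5.
Am7: root A down a perfect fifth → D, giving Dm7.

E D7 Bm7b5 Dm7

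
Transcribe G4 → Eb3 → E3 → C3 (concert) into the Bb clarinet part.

The Bb clarinet sounds a major second below written, so the written part must be a major second above concert — transpose each note up.
G4 becomes A4
Eb3 becomes F3
E3 becomes F#3
C3 becomes D3

A4 F3 F#3 D3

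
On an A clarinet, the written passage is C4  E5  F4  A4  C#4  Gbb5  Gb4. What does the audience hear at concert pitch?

A3 C#5 D4 F#4 A#3 Ebb5 Eb4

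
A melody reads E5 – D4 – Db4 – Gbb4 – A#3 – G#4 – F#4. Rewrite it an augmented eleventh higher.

A#6 G#5 G5 Cb6 D##5 C##6 B#5

E5 -> A#6
D4 -> G#5
Db4 -> G5
Gbb4 -> Cb6
A#3 -> D##5
G#4 -> C##6
F#4 -> B#5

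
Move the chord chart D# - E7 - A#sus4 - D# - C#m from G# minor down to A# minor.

G# minor down to A# minor is a minor seventh; each chord root moves by that interval while the quality stays the same.
D#: root D# down a minor seventh → E#, giving E#.
E7: root E down a minor seventh → F#, giving F#7.
A#sus4: root A# down a minor seventh → B#, giving B#sus4.
D#: root D# down a minor seventh → E#, giving E#.
C#m: root C# down a minor seventh → D#, giving D#m.

E# F#7 B#sus4 E# D#m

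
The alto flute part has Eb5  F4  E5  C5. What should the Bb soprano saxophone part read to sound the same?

C5 D4 C#5 A4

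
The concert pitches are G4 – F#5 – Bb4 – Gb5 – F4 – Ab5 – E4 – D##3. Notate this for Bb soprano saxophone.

A4 G#5 C5 Ab5 G4 Bb5 F#4 E##3

The Bb soprano saxophone sounds a major second below written, so the written part must be a major second above concert — transpose each note up.
G4 gives A4
F#5 gives G#5
Bb4 gives C5
Gb5 gives Ab5
F4 gives G4
Ab5 gives Bb5
E4 gives F#4
D##3 gives E##3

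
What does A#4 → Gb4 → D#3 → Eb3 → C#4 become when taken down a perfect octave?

A#4 becomes A#3
Gb4 becomes Gb3
D#3 becomes D#2
Eb3 becomes Eb2
C#4 becomes C#3

A#3 Gb3 D#2 Eb2 C#3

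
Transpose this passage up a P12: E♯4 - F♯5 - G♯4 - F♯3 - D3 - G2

B#5 C#7 D#6 C#5 A4 D4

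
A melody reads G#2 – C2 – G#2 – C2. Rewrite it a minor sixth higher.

E3 Ab2 E3 Ab2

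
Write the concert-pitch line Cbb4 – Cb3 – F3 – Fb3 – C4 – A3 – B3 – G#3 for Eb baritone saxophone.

Abb5 Ab4 D5 Db5 A5 F#5 G#5 E#5

The Eb baritone saxophone sounds a major thirteenth below written, so the written part must be a major thirteenth above concert — transpose each note up.
Cbb4 -> Abb5
Cb3 -> Ab4
F3 -> D5
Fb3 -> Db5
C4 -> A5
A3 -> F#5
B3 -> G#5
G#3 -> E#5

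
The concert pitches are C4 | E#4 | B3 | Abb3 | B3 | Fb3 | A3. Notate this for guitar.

The guitar sounds a perfect octave below written, so the written part must be a perfect octave above concert — transpose each note up.
C4 gives C5
E#4 gives E#5
B3 gives B4
Abb3 gives Abb4
B3 gives B4
Fb3 gives Fb4
A3 gives A4

C5 E#5 B4 Abb4 B4 Fb4 A4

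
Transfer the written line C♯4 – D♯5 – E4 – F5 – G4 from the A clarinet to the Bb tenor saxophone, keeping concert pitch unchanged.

B#4 C##6 D#5 E6 F#5

First find concert pitch: the A clarinet sounds a minor third below written, so C♯4 D♯5 E4 F5 G4 sounds A#3 B#4 C#4 D5 E4.
Then write for Bb tenor saxophone: it sounds a major ninth below written, so the part must be a major ninth above concert.
A#3 → B#4
B#4 → C##6
C#4 → D#5
D5 → E6
E4 → F#5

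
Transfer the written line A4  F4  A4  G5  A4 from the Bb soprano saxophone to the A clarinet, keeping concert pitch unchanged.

First find concert pitch: the Bb soprano saxophone sounds a major second below written, so A4 F4 A4 G5 A4 sounds G4 Eb4 G4 F5 G4.
Then write for A clarinet: it sounds a minor third below written, so the part must be a minor third above concert.
G4 → Bb4
Eb4 → Gb4
G4 → Bb4
F5 → Ab5
G4 → Bb4

Bb4 Gb4 Bb4 Ab5 Bb4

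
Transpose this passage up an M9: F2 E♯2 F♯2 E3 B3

F2 gives G3
E#2 gives F##3
F#2 gives G#3
E3 gives F#4
B3 gives C#5

G3 F##3 G#3 F#4 C#5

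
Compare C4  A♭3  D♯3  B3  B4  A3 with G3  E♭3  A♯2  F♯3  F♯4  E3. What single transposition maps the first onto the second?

down a perfect fourth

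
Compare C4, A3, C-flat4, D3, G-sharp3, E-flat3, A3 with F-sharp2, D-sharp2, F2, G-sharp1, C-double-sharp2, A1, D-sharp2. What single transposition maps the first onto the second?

down a diminished twelfth

Take the first pair: C4 → F#2. C to F spans 12 letter names, so the interval is some kind of twelfth.
F#2 to C4 is 18 semitones, which makes it a diminished twelfth; the second version is lower, so the direction is down.
Checking another pair — A3 → D#2 — gives the same interval.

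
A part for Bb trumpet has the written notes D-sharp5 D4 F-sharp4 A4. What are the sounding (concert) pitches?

C#5 C4 E4 G4

Written C4 on the Bb trumpet sounds as Bb3, a major second lower; apply that shift to every note.
D#5 becomes C#5
D4 becomes C4
F#4 becomes E4
A4 becomes G4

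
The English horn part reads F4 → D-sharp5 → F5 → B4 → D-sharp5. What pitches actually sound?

Bb3 G#4 Bb4 E4 G#4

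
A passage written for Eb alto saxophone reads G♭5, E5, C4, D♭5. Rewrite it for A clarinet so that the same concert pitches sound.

First find concert pitch: the Eb alto saxophone sounds a major sixth below written, so G♭5 E5 C4 D♭5 sounds Bbb4 G4 Eb3 Fb4.
Then write for A clarinet: it sounds a minor third below written, so the part must be a minor third above concert.
Bbb4 → Dbb5
G4 → Bb4
Eb3 → Gb3
Fb4 → Abb4

Dbb5 Bb4 Gb3 Abb4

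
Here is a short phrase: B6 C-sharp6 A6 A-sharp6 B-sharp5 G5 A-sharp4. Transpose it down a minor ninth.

B6 -> A#5
C#6 -> B#4
A6 -> G#5
A#6 -> G##5
B#5 -> A##4
G5 -> F#4
A#4 -> G##3

A#5 B#4 G#5 G##5 A##4 F#4 G##3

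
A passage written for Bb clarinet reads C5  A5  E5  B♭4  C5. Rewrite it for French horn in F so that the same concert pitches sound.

F5 D6 A5 Eb5 F5

First find concert pitch: the Bb clarinet sounds a major second below written, so C5 A5 E5 B♭4 C5 sounds Bb4 G5 D5 Ab4 Bb4.
Then write for French horn in F: it sounds a perfect fifth below written, so the part must be a perfect fifth above concert.
Bb4 → F5
G5 → D6
D5 → A5
Ab4 → Eb5
Bb4 → F5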